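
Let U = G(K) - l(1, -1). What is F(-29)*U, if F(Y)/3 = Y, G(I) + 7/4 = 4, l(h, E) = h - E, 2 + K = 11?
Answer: -87/4 ≈ -21.750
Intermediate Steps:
K = 9 (K = -2 + 11 = 9)
G(I) = 9/4 (G(I) = -7/4 + 4 = 9/4)
U = 1/4 (U = 9/4 - (1 - 1*(-1)) = 9/4 - (1 + 1) = 9/4 - 1*2 = 9/4 - 2 = 1/4 ≈ 0.25000)
F(Y) = 3*Y
F(-29)*U = (3*(-29))*(1/4) = -87*1/4 = -87/4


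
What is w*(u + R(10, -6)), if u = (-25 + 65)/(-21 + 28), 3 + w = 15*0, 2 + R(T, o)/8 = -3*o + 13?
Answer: -4992/7 ≈ -713.14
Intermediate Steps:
R(T, o) = 88 - 24*o (R(T, o) = -16 + 8*(-3*o + 13) = -16 + 8*(13 - 3*o) = -16 + (104 - 24*o) = 88 - 24*o)
w = -3 (w = -3 + 15*0 = -3 + 0 = -3)
u = 40/7 ≈ 5.7143
w*(u + R(10, -6)) = -3*(40/7 + (88 - 24*(-6))) = -3*(40/7 + (88 + 144)) = -3*(40/7 + 232) = -3*1664/7 = -4992/7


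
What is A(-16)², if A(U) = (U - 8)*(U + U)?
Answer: 589824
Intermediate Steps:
A(U) = 2*U*(-8 + U) (A(U) = (-8 + U)*(2*U) = 2*U*(-8 + U))
A(-16)² = (2*(-16)*(-8 - 16))² = (2*(-16)*(-24))² = 768² = 589824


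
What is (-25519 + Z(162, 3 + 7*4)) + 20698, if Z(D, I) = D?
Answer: -4659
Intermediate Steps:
(-25519 + Z(162, 3 + 7*4)) + 20698 = (-25519 + 162) + 20698 = -25357 + 20698 = -4659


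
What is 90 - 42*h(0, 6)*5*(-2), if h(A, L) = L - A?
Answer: 2610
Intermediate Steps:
90 - 42*h(0, 6)*5*(-2) = 90 - 42*(6 - 1*0)*5*(-2) = 90 - 42*(6 + 0)*5*(-2) = 90 - 42*6*5*(-2) = 90 - 1260*(-2) = 90 - 42*(-60) = 90 + 2520 = 2610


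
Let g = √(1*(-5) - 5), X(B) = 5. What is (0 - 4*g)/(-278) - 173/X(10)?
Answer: -173/5 + 2*I*√10/139 ≈ -34.6 + 0.0455*I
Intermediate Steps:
g = I*√10 (g = √(-5 - 5) = √(-10) = I*√10 ≈ 3.1623*I)
(0 - 4*g)/(-278) - 173/X(10) = (0 - 4*I*√10)/(-278) - 173/5 = (0 - 4*I*√10)*(-1/278) - 173*⅕ = -4*I*√10*(-1/278) - 173/5 = 2*I*√10/139 - 173/5 = -173/5 + 2*I*√10/139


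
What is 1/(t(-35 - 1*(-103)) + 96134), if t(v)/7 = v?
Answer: 1/96610 ≈ 1.0351e-5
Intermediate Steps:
t(v) = 7*v
1/(t(-35 - 1*(-103)) + 96134) = 1/(7*(-35 - 1*(-103)) + 96134) = 1/(7*(-35 + 103) + 96134) = 1/(7*68 + 96134) = 1/(476 + 96134) = 1/96610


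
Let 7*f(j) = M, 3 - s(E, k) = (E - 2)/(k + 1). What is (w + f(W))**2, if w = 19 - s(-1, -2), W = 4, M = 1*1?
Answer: 17956/49 ≈ 366.45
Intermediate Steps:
s(E, k) = 3 - (-2 + E)/(1 + k) (s(E, k) = 3 - (E - 2)/(k + 1) = 3 - (-2 + E)/(1 + k))
M = 1
f(j) = 1/7 (f(j) = (1/7)*1 = 1/7)
w = 19 (w = 19 - (5 - 1*(-1) + 3*(-2))/(1 - 2) = 19 - (5 + 1 - 6)/(-1) = 19 - (-1)*0 = 19 - 1*0 = 19 + 0 = 19)
(w + f(W))**2 = (19 + 1/7)**2 = (134/7)**2 = 17956/49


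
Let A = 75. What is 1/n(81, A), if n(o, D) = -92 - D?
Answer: -1/167 ≈ -0.0059880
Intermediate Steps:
1/n(81, A) = 1/(-92 - 1*75) = 1/(-92 - 75) = 1/(-167) = -1/167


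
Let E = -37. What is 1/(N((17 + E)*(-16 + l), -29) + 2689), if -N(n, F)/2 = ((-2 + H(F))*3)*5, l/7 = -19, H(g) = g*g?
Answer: -1/22481 ≈ -4.4482e-5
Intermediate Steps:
H(g) = g²
l = -133 (l = 7*(-19) = -133)
N(n, F) = 60 - 30*F² (N(n, F) = -2*(-2 + F²)*3*5 = -2*(-6 + 3*F²)*5 = -2*(-30 + 15*F²) = 60 - 30*F²)
1/(N((17 + E)*(-16 + l), -29) + 2689) = 1/((60 - 30*(-29)²) + 2689) = 1/((60 - 30*841) + 2689) = 1/((60 - 25230) + 2689) = 1/(-25170 + 2689) = 1/(-22481) = -1/22481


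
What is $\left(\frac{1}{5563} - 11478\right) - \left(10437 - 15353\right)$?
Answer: $- \frac{36504405}{5563} \approx -6562.0$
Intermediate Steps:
$\left(\frac{1}{5563} - 11478\right) - \left(10437 - 15353\right) = - \frac{63852113}{5563} - -4916 = - \frac{63852113}{5563} + 4916 = - \frac{36504405}{5563}$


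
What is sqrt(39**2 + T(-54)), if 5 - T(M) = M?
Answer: 2*sqrt(395) ≈ 39.749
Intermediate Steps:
T(M) = 5 - M
sqrt(39**2 + T(-54)) = sqrt(39**2 + (5 - 1*(-54))) = sqrt(1521 + (5 + 54)) = sqrt(1521 + 59) = sqrt(1580) = 2*sqrt(395)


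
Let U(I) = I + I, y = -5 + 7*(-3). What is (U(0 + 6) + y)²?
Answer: 196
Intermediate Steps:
y = -26 (y = -5 - 21 = -26)
U(I) = 2*I
(U(0 + 6) + y)² = (2*(0 + 6) - 26)² = (2*6 - 26)² = (12 - 26)² = (-14)² = 196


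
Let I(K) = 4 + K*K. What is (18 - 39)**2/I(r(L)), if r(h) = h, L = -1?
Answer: 441/5 ≈ 88.200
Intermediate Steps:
I(K) = 4 + K**2
(18 - 39)**2/I(r(L)) = (18 - 39)**2/(4 + (-1)**2) = (-21)**2/(4 + 1) = 441/5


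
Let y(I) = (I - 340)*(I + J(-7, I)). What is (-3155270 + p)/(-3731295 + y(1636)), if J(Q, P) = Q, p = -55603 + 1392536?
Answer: 1818337/1620111 ≈ 1.1224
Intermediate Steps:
p = 1336933
y(I) = (-340 + I)*(-7 + I) (y(I) = (I - 340)*(I - 7) = (-340 + I)*(-7 + I))
(-3155270 + p)/(-3731295 + y(1636)) = (-3155270 + 1336933)/(-3731295 + (2380 + 1636² - 347*1636)) = -1818337/(-3731295 + (2380 + 2676496 - 567692)) = -1818337/(-3731295 + 2111184) = -1818337/(-1620111) = -1818337*(-1/1620111) = 1818337/1620111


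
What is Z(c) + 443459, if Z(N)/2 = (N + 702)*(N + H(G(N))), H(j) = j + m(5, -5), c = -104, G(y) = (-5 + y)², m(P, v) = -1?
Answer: 14527555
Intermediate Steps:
H(j) = -1 + j (H(j) = j - 1 = -1 + j)
Z(N) = 2*(702 + N)*(-1 + N + (-5 + N)²) (Z(N) = 2*((N + 702)*(N + (-1 + (-5 + N)²))) = 2*((702 + N)*(-1 + N + (-5 + N)²)) = 2*(702 + N)*(-1 + N + (-5 + N)²))
Z(c) + 443459 = (33696 - 12588*(-104) + 2*(-104)³ + 1386*(-104)²) + 443459 = (33696 + 1309152 + 2*(-1124864) + 1386*10816) + 443459 = (33696 + 1309152 - 2249728 + 14990976) + 443459 = 14084096 + 443459 = 14527555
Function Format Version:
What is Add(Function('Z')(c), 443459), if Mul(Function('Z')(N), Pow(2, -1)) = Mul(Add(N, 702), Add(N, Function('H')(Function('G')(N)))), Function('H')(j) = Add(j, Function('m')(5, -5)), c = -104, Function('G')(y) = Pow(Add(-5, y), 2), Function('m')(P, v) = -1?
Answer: 14527555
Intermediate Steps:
Function('H')(j) = Add(-1, j) (Function('H')(j) = Add(j, -1) = Add(-1, j))
Function('Z')(N) = Mul(2, Add(702, N), Add(-1, N, Pow(Add(-5, N), 2))) (Function('Z')(N) = Mul(2, Mul(Add(N, 702), Add(N, Add(-1, Pow(Add(-5, N), 2))))) = Mul(2, Mul(Add(702, N), Add(-1, N, Pow(Add(-5, N), 2)))) = Mul(2, Add(702, N), Add(-1, N, Pow(Add(-5, N), 2))))
Add(Function('Z')(c), 443459) = Add(Add(33696, Mul(-12588, -104), Mul(2, Pow(-104, 3)), Mul(1386, Pow(-104, 2))), 443459) = Add(Add(33696, 1309152, Mul(2, -1124864), Mul(1386, 10816)), 443459) = Add(Add(33696, 1309152, -2249728, 14990976), 443459) = Add(14084096, 443459) = 14527555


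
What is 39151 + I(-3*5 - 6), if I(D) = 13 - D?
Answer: 39185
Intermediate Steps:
39151 + I(-3*5 - 6) = 39151 + (13 - (-3*5 - 6)) = 39151 + (13 - (-15 - 6)) = 39151 + (13 - 1*(-21)) = 39151 + (13 + 21) = 39151 + 34 = 39185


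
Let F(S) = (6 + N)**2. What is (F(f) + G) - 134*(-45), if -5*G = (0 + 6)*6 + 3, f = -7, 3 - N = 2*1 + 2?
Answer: 30236/5 ≈ 6047.2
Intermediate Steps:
N = -1 (N = 3 - (2*1 + 2) = 3 - (2 + 2) = 3 - 1*4 = 3 - 4 = -1)
F(S) = 25 (F(S) = (6 - 1)**2 = 5**2 = 25)
G = -39/5 (G = -((0 + 6)*6 + 3)/5 = -(6*6 + 3)/5 = -(36 + 3)/5 = -1/5*39 = -39/5 ≈ -7.8000)
(F(f) + G) - 134*(-45) = (25 - 39/5) - 134*(-45) = 86/5 + 6030 = 30236/5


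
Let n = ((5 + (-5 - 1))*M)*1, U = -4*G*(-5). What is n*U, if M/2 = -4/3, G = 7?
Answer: 1120/3 ≈ 373.33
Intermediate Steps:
U = 140 (U = -4*7*(-5) = -28*(-5) = 140)
M = -8/3 (M = 2*(-4/3) = -8/3 ≈ -2.6667)
n = 8/3 (n = ((5 + (-5 - 1))*(-8/3))*1 = ((5 - 6)*(-8/3))*1 = -1*(-8/3)*1 = (8/3)*1 = 8/3 ≈ 2.6667)
n*U = (8/3)*140 = 1120/3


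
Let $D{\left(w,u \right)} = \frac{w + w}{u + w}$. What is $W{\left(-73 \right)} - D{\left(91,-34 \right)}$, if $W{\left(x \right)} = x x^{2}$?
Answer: $- \frac{22174151}{57} \approx -3.8902 \cdot 10^{5}$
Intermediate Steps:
$W{\left(x \right)} = x^{3}$
$D{\left(w,u \right)} = \frac{2 w}{u + w}$
$W{\left(-73 \right)} - D{\left(91,-34 \right)} = \left(-73\right)^{3} - 2 \cdot 91 \frac{1}{-34 + 91} = -389017 - 2 \cdot 91 \cdot \frac{1}{57} = -389017 - \frac{182}{57} = - \frac{22174151}{57}$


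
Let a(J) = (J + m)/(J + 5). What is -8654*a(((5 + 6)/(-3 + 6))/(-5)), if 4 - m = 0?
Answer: -212023/32 ≈ -6625.7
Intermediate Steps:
m = 4 (m = 4 - 1*0 = 4 + 0 = 4)
a(J) = (4 + J)/(5 + J) (a(J) = (J + 4)/(J + 5) = (4 + J)/(5 + J))
-8654*a(((5 + 6)/(-3 + 6))/(-5)) = -8654*(4 + ((5 + 6)/(-3 + 6))/(-5))/(5 + ((5 + 6)/(-3 + 6))/(-5)) = -8654*(4 + (11/3)*(-1/5))/(5 + (11/3)*(-1/5)) = -8654*(4 - 11/15)/(5 - 11/15) = -8654*49/(64/15*15) = -64905*49/(32*15) = -8654*49/64 = -212023/32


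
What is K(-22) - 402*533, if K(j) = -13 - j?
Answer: -214257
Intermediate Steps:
K(-22) - 402*533 = (-13 - 1*(-22)) - 402*533 = (-13 + 22) - 214266 = 9 - 214266 = -214257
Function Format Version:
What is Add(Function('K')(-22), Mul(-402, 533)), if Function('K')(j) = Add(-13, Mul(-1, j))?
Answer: -214257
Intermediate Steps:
Add(Function('K')(-22), Mul(-402, 533)) = Add(Add(-13, Mul(-1, -22)), Mul(-402, 533)) = Add(Add(-13, 22), -214266) = Add(9, -214266) = -214257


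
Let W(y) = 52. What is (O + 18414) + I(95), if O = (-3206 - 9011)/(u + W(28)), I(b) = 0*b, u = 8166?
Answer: 151314035/8218 ≈ 18413.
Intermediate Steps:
I(b) = 0
O = -12217/8218 (O = (-3206 - 9011)/(8166 + 52) = -12217/8218 ≈ -1.4866)
(O + 18414) + I(95) = (-12217/8218 + 18414) + 0 = 151314035/8218 + 0 = 151314035/8218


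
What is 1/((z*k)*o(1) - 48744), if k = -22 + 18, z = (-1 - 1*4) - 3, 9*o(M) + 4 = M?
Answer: -3/146264 ≈ -2.0511e-5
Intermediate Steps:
o(M) = -4/9 + M/9
z = -8 (z = (-1 - 4) - 3 = -5 - 3 = -8)
k = -4
1/((z*k)*o(1) - 48744) = 1/((-8*(-4))*(-4/9 + (⅑)*1) - 48744) = 1/(32*(-4/9 + ⅑) - 48744) = 1/(32*(-⅓) - 48744) = 1/(-32/3 - 48744) = 1/(-146264/3) = -3/146264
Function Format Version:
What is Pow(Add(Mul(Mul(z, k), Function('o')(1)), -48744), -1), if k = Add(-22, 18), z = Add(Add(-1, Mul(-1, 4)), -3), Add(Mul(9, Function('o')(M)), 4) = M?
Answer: Rational(-3, 146264) ≈ -2.0511e-5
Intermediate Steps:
Function('o')(M) = Add(Rational(-4, 9), Mul(Rational(1, 9), M))
z = -8 (z = Add(Add(-1, -4), -3) = Add(-5, -3) = -8)
k = -4
Pow(Add(Mul(Mul(z, k), Function('o')(1)), -48744), -1) = Pow(Add(Mul(Mul(-8, -4), Add(Rational(-4, 9), Mul(Rational(1, 9), 1))), -48744), -1) = Pow(Add(Mul(32, Add(Rational(-4, 9), Rational(1, 9))), -48744), -1) = Pow(Add(Mul(32, Rational(-1, 3)), -48744), -1) = Pow(Add(Rational(-32, 3), -48744), -1) = Pow(Rational(-146264, 3), -1) = Rational(-3, 146264)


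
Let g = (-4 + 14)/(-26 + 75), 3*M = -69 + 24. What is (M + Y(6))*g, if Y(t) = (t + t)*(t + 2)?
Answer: 810/49 ≈ 16.531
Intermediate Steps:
Y(t) = 2*t*(2 + t) (Y(t) = (2*t)*(2 + t) = 2*t*(2 + t))
M = -15 (M = (-69 + 24)/3 = (1/3)*(-45) = -15)
g = 10/49 ≈ 0.20408
(M + Y(6))*g = (-15 + 2*6*(2 + 6))*(10/49) = (-15 + 2*6*8)*(10/49) = (-15 + 96)*(10/49) = 81*(10/49) = 810/49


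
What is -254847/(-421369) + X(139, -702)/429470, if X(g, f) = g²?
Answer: 117590411539/180965344430 ≈ 0.64980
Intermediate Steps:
-254847/(-421369) + X(139, -702)/429470 = -254847/(-421369) + 139²/429470 = -254847*(-1/421369) + 19321*(1/429470) = 254847/421369 + 19321/429470 = 117590411539/180965344430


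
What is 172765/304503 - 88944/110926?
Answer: -3959792221/16888649889 ≈ -0.23446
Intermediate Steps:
172765/304503 - 88944/110926 = 172765*(1/304503) - 88944*1/110926 = 172765/304503 - 44472/55463 = -3959792221/16888649889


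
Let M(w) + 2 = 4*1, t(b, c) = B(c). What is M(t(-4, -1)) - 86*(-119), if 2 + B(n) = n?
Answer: 10236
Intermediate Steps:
B(n) = -2 + n
t(b, c) = -2 + c
M(w) = 2 (M(w) = -2 + 4*1 = -2 + 4 = 2)
M(t(-4, -1)) - 86*(-119) = 2 - 86*(-119) = 2 + 10234 = 10236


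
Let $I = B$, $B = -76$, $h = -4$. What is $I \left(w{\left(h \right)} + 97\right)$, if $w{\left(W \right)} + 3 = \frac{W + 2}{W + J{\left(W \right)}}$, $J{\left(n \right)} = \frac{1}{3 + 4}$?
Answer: $- \frac{193952}{27} \approx -7183.4$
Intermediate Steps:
$I = -76$
$J{\left(n \right)} = \frac{1}{7}$
$w{\left(W \right)} = -3 + \frac{2 + W}{\frac{1}{7} + W}$ ($w{\left(W \right)} = -3 + \frac{W + 2}{W + \frac{1}{7}} = -3 + \frac{2 + W}{\frac{1}{7} + W}$)
$I \left(w{\left(h \right)} + 97\right) = - 76 \left(\frac{11 - -56}{1 + 7 \left(-4\right)} + 97\right) = - 76 \left(\frac{11 + 56}{1 - 28} + 97\right) = - 76 \left(\frac{1}{-27} \cdot 67 + 97\right) = - 76 \left(\left(- \frac{1}{27}\right) 67 + 97\right) = - 76 \left(- \frac{67}{27} + 97\right) = \left(-76\right) \frac{2552}{27} = - \frac{193952}{27}$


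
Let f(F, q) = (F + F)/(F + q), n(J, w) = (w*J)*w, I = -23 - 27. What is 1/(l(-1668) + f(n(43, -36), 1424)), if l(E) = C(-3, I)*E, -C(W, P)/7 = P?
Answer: -1786/1042663317 ≈ -1.7129e-6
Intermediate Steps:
I = -50
n(J, w) = J*w**2 (n(J, w) = (J*w)*w = J*w**2)
f(F, q) = 2*F/(F + q) (f(F, q) = (2*F)/(F + q) = 2*F/(F + q))
C(W, P) = -7*P
l(E) = 350*E (l(E) = (-7*(-50))*E = 350*E)
1/(l(-1668) + f(n(43, -36), 1424)) = 1/(350*(-1668) + 2*(43*(-36)**2)/(43*(-36)**2 + 1424)) = 1/(-583800 + 2*(43*1296)/(43*1296 + 1424)) = 1/(-583800 + 2*55728/(55728 + 1424)) = 1/(-583800 + 2*55728/57152) = 1/(-583800 + 2*55728*(1/57152)) = 1/(-583800 + 3483/1786) = 1/(-1042663317/1786) = -1786/1042663317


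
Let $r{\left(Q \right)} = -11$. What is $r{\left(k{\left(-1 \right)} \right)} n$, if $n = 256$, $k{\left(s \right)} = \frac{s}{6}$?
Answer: $-2816$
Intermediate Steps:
$k{\left(s \right)} = \frac{s}{6}$ ($k{\left(s \right)} = s \frac{1}{6} = \frac{s}{6}$)
$r{\left(k{\left(-1 \right)} \right)} n = \left(-11\right) 256 = -2816$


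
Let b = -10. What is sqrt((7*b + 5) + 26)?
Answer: I*sqrt(39) ≈ 6.245*I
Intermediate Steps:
sqrt((7*b + 5) + 26) = sqrt((7*(-10) + 5) + 26) = sqrt((-70 + 5) + 26) = sqrt(-65 + 26) = sqrt(-39) = I*sqrt(39)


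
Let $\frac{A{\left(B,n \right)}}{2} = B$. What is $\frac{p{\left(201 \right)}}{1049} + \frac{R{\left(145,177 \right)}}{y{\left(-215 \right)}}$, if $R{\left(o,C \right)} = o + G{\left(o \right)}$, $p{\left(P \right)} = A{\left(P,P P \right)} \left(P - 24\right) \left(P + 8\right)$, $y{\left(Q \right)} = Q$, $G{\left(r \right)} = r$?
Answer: $\frac{639400156}{45107} \approx 14175.0$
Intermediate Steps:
$A{\left(B,n \right)} = 2 B$
$p{\left(P \right)} = 2 P \left(-24 + P\right) \left(8 + P\right)$ ($p{\left(P \right)} = 2 P \left(P - 24\right) \left(P + 8\right) = 2 P \left(-24 + P\right) \left(8 + P\right)$)
$R{\left(o,C \right)} = 2 o$ ($R{\left(o,C \right)} = o + o = 2 o$)
$\frac{p{\left(201 \right)}}{1049} + \frac{R{\left(145,177 \right)}}{y{\left(-215 \right)}} = \frac{2 \cdot 201 \left(-192 + 201^{2} - 3216\right)}{1049} + \frac{2 \cdot 145}{-215} = 2 \cdot 201 \left(-192 + 40401 - 3216\right) \frac{1}{1049} + 290 \left(- \frac{1}{215}\right) = 2 \cdot 201 \cdot 36993 \cdot \frac{1}{1049} - \frac{58}{43} = 14871186 \cdot \frac{1}{1049} - \frac{58}{43} = \frac{14871186}{1049} - \frac{58}{43} = \frac{639400156}{45107}$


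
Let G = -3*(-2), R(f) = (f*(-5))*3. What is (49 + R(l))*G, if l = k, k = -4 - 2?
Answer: 834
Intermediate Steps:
k = -6
l = -6
R(f) = -15*f (R(f) = -5*f*3 = -15*f)
G = 6
(49 + R(l))*G = (49 - 15*(-6))*6 = (49 + 90)*6 = 139*6 = 834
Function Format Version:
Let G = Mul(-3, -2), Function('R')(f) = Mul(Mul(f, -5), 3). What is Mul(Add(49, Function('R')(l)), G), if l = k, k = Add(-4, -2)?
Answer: 834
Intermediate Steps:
k = -6
l = -6
Function('R')(f) = Mul(-15, f) (Function('R')(f) = Mul(Mul(-5, f), 3) = Mul(-15, f))
G = 6
Mul(Add(49, Function('R')(l)), G) = Mul(Add(49, Mul(-15, -6)), 6) = Mul(Add(49, 90), 6) = Mul(139, 6) = 834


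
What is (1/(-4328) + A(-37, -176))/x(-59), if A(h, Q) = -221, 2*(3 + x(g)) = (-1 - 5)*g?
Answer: -956489/753072 ≈ -1.2701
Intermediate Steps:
x(g) = -3 - 3*g (x(g) = -3 + ((-1 - 5)*g)/2 = -3 + (-6*g)/2 = -3 - 3*g)
(1/(-4328) + A(-37, -176))/x(-59) = (1/(-4328) - 221)/(-3 - 3*(-59)) = (-1/4328 - 221)/(-3 + 177) = -956489/4328/174 = -956489/4328*1/174 = -956489/753072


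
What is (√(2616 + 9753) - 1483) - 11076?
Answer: -12559 + √12369 ≈ -12448.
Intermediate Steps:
(√(2616 + 9753) - 1483) - 11076 = (√12369 - 1483) - 11076 = (-1483 + √12369) - 11076 = -12559 + √12369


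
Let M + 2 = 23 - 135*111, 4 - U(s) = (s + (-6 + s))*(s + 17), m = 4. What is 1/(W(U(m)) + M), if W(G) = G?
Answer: -1/15002 ≈ -6.6658e-5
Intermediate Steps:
U(s) = 4 - (-6 + 2*s)*(17 + s) (U(s) = 4 - (s + (-6 + s))*(s + 17) = 4 - (-6 + 2*s)*(17 + s))
M = -14964 (M = -2 + (23 - 135*111) = -2 + (23 - 14985) = -2 - 14962 = -14964)
1/(W(U(m)) + M) = 1/((106 - 28*4 - 2*4²) - 14964) = 1/((106 - 112 - 2*16) - 14964) = 1/((106 - 112 - 32) - 14964) = 1/(-38 - 14964) = 1/(-15002) = -1/15002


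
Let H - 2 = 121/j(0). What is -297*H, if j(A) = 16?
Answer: -45441/16 ≈ -2840.1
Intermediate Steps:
H = 153/16 (H = 2 + 121/16 = 153/16 ≈ 9.5625)
-297*H = -297*153/16 = -45441/16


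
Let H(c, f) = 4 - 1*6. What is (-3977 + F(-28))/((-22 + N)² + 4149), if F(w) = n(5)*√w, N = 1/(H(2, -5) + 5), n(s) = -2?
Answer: -35793/41566 - 18*I*√7/20783 ≈ -0.86111 - 0.0022915*I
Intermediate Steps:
H(c, f) = -2 (H(c, f) = 4 - 6 = -2)
N = ⅓ (N = 1/(-2 + 5) = 1/3 = ⅓ ≈ 0.33333)
F(w) = -2*√w
(-3977 + F(-28))/((-22 + N)² + 4149) = (-3977 - 4*I*√7)/((-22 + ⅓)² + 4149) = (-3977 - 4*I*√7)/((-65/3)² + 4149) = (-3977 - 4*I*√7)/(4225/9 + 4149) = (-3977 - 4*I*√7)/(41566/9) = (-3977 - 4*I*√7)*(9/41566) = -35793/41566 - 18*I*√7/20783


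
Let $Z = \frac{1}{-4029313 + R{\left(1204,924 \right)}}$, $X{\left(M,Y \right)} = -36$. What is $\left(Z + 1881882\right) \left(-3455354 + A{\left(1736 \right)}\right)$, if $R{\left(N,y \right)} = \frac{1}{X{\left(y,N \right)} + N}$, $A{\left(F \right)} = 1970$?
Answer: $- \frac{10195061590966495502864}{1568745861} \approx -6.4989 \cdot 10^{12}$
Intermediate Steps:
$R{\left(N,y \right)} = \frac{1}{-36 + N}$
$Z = - \frac{1168}{4706237583}$ ($Z = \frac{1}{-4029313 + \frac{1}{-36 + 1204}} = \frac{1}{-4029313 + \frac{1}{1168}} = \frac{1}{- \frac{4706237583}{1168}} = - \frac{1168}{4706237583} \approx -2.4818 \cdot 10^{-7}$)
$\left(Z + 1881882\right) \left(-3455354 + A{\left(1736 \right)}\right) = \left(- \frac{1168}{4706237583} + 1881882\right) \left(-3455354 + 1970\right) = \frac{8856583795170038}{4706237583} \left(-3453384\right) = - \frac{10195061590966495502864}{1568745861}$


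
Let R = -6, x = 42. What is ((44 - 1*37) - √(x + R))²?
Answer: 1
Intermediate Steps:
((44 - 1*37) - √(x + R))² = ((44 - 1*37) - √(42 - 6))² = ((44 - 37) - √36)² = (7 - 1*6)² = (7 - 6)² = 1² = 1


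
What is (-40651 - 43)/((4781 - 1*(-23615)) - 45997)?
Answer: 40694/17601 ≈ 2.3120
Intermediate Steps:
(-40651 - 43)/((4781 - 1*(-23615)) - 45997) = -40694/((4781 + 23615) - 45997) = -40694/(28396 - 45997) = -40694/(-17601) = -40694*(-1/17601) = 40694/17601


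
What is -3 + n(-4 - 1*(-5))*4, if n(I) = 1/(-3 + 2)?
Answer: -7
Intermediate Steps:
n(I) = -1 (n(I) = 1/(-1) = -1)
-3 + n(-4 - 1*(-5))*4 = -3 - 1*4 = -3 - 4 = -7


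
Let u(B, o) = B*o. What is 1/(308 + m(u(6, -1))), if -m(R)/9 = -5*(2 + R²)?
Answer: 1/2018 ≈ 0.00049554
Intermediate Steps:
m(R) = 90 + 45*R² (m(R) = -(-45)*(2 + R²) = -9*(-10 - 5*R²) = 90 + 45*R²)
1/(308 + m(u(6, -1))) = 1/(308 + (90 + 45*(6*(-1))²)) = 1/(308 + (90 + 45*(-6)²)) = 1/(308 + (90 + 45*36)) = 1/(308 + (90 + 1620)) = 1/(308 + 1710) = 1/2018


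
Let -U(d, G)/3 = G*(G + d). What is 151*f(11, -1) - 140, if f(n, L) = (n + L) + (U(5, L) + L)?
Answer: 3031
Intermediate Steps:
U(d, G) = -3*G*(G + d)
f(n, L) = n + 2*L - 3*L*(5 + L) (f(n, L) = (n + L) + (-3*L*(L + 5) + L) = (L + n) + (-3*L*(5 + L) + L) = (L + n) + (L - 3*L*(5 + L)) = n + 2*L - 3*L*(5 + L))
151*f(11, -1) - 140 = 151*(11 - 13*(-1) - 3*(-1)²) - 140 = 151*(11 + 13 - 3*1) - 140 = 151*(11 + 13 - 3) - 140 = 151*21 - 140 = 3171 - 140 = 3031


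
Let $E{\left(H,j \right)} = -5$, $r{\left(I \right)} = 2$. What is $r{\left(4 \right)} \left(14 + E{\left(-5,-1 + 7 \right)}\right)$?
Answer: $18$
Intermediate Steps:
$r{\left(4 \right)} \left(14 + E{\left(-5,-1 + 7 \right)}\right) = 2 \left(14 - 5\right) = 2 \cdot 9 = 18$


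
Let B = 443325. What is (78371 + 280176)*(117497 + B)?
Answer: 201081045634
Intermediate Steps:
(78371 + 280176)*(117497 + B) = (78371 + 280176)*(117497 + 443325) = 358547*560822 = 201081045634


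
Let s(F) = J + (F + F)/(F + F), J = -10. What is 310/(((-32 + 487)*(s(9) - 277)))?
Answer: -31/13013 ≈ -0.0023822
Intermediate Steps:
s(F) = -9 (s(F) = -10 + (F + F)/(F + F) = -10 + (2*F)/((2*F)) = -10 + (2*F)*(1/(2*F)) = -10 + 1 = -9)
310/(((-32 + 487)*(s(9) - 277))) = 310/(((-32 + 487)*(-9 - 277))) = 310/((455*(-286))) = 310/(-130130) = 310*(-1/130130) = -31/13013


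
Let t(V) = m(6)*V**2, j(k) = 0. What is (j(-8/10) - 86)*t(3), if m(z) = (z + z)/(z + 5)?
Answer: -9288/11 ≈ -844.36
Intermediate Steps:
m(z) = 2*z/(5 + z) (m(z) = (2*z)/(5 + z) = 2*z/(5 + z))
t(V) = 12*V**2/11 (t(V) = (2*6/(5 + 6))*V**2 = (2*6/11)*V**2 = (2*6*(1/11))*V**2 = 12*V**2/11)
(j(-8/10) - 86)*t(3) = (0 - 86)*((12/11)*3**2) = -1032*9/11 = -86*108/11 = -9288/11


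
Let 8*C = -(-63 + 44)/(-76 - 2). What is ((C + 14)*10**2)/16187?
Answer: 217925/2525172 ≈ 0.086301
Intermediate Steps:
C = -19/624 (C = (-(-63 + 44)/(-76 - 2))/8 = (-(-19)/(-78))/8 = (-(-19)*(-1)/78)/8 = (-1*19/78)/8 = (1/8)*(-19/78) = -19/624 ≈ -0.030449)
((C + 14)*10**2)/16187 = ((-19/624 + 14)*10**2)/16187 = ((8717/624)*100)*(1/16187) = (217925/156)*(1/16187) = 217925/2525172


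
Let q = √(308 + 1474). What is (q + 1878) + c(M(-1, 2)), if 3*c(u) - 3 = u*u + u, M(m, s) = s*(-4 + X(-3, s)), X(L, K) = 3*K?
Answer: 5657/3 + 9*√22 ≈ 1927.9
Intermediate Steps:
M(m, s) = s*(-4 + 3*s)
c(u) = 1 + u/3 + u²/3 (c(u) = 1 + (u*u + u)/3 = 1 + (u² + u)/3 = 1 + (u + u²)/3 = 1 + (u/3 + u²/3) = 1 + u/3 + u²/3)
q = 9*√22 (q = √1782 = 9*√22 ≈ 42.214)
(q + 1878) + c(M(-1, 2)) = (9*√22 + 1878) + (1 + (2*(-4 + 3*2))/3 + (2*(-4 + 3*2))²/3) = (1878 + 9*√22) + (1 + (2*(-4 + 6))/3 + (2*(-4 + 6))²/3) = (1878 + 9*√22) + (1 + (2*2)/3 + (2*2)²/3) = (1878 + 9*√22) + (1 + (⅓)*4 + (⅓)*4²) = (1878 + 9*√22) + (1 + 4/3 + (⅓)*16) = (1878 + 9*√22) + (1 + 4/3 + 16/3) = (1878 + 9*√22) + 23/3 = 5657/3 + 9*√22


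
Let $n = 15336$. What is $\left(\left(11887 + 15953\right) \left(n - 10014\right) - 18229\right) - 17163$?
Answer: $148129088$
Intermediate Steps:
$\left(\left(11887 + 15953\right) \left(n - 10014\right) - 18229\right) - 17163 = \left(\left(11887 + 15953\right) \left(15336 - 10014\right) - 18229\right) - 17163 = \left(27840 \cdot 5322 - 18229\right) - 17163 = \left(148164480 - 18229\right) - 17163 = 148146251 - 17163 = 148129088$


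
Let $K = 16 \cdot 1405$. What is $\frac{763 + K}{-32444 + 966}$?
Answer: $- \frac{23243}{31478} \approx -0.73839$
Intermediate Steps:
$K = 22480$
$\frac{763 + K}{-32444 + 966} = \frac{763 + 22480}{-32444 + 966} = \frac{23243}{-31478} = 23243 \left(- \frac{1}{31478}\right) = - \frac{23243}{31478}$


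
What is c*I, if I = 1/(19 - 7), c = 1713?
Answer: 571/4 ≈ 142.75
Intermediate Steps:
I = 1/12 ≈ 0.083333
c*I = 1713*(1/12) = 571/4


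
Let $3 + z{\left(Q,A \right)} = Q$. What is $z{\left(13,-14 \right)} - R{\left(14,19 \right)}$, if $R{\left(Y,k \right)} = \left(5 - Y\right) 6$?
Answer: $64$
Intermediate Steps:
$z{\left(Q,A \right)} = -3 + Q$
$R{\left(Y,k \right)} = 30 - 6 Y$
$z{\left(13,-14 \right)} - R{\left(14,19 \right)} = \left(-3 + 13\right) - \left(30 - 84\right) = 10 - \left(30 - 84\right) = 10 - -54 = 10 + 54 = 64$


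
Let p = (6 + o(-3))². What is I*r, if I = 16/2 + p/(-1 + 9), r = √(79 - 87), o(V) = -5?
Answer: 65*I*√2/4 ≈ 22.981*I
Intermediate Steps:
r = 2*I*√2 (r = √(-8) = 2*I*√2 ≈ 2.8284*I)
p = 1 (p = (6 - 5)² = 1² = 1)
I = 65/8 (I = 16/2 + 1/(-1 + 9) = 16*(½) + 1/8 = 8 + 1*(⅛) = 8 + ⅛ = 65/8 ≈ 8.1250)
I*r = 65*(2*I*√2)/8 = 65*I*√2/4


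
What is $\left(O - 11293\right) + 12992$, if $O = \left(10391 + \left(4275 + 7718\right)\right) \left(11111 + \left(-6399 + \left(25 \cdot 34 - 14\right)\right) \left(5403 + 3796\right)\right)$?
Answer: $-1145230933885$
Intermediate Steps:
$O = -1145230935584$ ($O = \left(10391 + 11993\right) \left(11111 + \left(-6399 + \left(850 - 14\right)\right) 9199\right) = 22384 \left(11111 + \left(-6399 + 836\right) 9199\right) = 22384 \left(11111 - 51174037\right) = 22384 \left(-51162926\right) = -1145230935584$)
$\left(O - 11293\right) + 12992 = \left(-1145230935584 - 11293\right) + 12992 = -1145230946877 + 12992 = -1145230933885$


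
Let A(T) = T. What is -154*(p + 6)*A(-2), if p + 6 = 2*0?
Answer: 0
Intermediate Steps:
p = -6 (p = -6 + 2*0 = -6 + 0 = -6)
-154*(p + 6)*A(-2) = -154*(-6 + 6)*(-2) = -0*(-2) = -154*0 = 0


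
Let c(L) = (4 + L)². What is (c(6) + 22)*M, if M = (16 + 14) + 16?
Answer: 5612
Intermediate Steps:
M = 46 (M = 30 + 16 = 46)
(c(6) + 22)*M = ((4 + 6)² + 22)*46 = (10² + 22)*46 = (100 + 22)*46 = 122*46 = 5612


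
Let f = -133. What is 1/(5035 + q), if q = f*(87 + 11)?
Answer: -1/7999 ≈ -0.00012502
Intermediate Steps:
q = -13034 (q = -133*(87 + 11) = -133*98 = -13034)
1/(5035 + q) = 1/(5035 - 13034) = 1/(-7999) = -1/7999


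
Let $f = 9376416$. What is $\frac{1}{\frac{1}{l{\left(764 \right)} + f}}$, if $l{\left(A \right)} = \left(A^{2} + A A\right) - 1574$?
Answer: $10542234$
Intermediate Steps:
$l{\left(A \right)} = -1574 + 2 A^{2}$ ($l{\left(A \right)} = \left(A^{2} + A^{2}\right) - 1574 = 2 A^{2} - 1574 = -1574 + 2 A^{2}$)
$\frac{1}{\frac{1}{l{\left(764 \right)} + f}} = \frac{1}{\frac{1}{\left(-1574 + 2 \cdot 764^{2}\right) + 9376416}} = \frac{1}{\frac{1}{\left(-1574 + 2 \cdot 583696\right) + 9376416}} = \frac{1}{\frac{1}{\left(-1574 + 1167392\right) + 9376416}} = \frac{1}{\frac{1}{1165818 + 9376416}} = \frac{1}{\frac{1}{10542234}} = 10542234$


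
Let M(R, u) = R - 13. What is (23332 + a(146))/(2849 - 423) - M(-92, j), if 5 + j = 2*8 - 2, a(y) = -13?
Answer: 278049/2426 ≈ 114.61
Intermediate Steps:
j = 9 (j = -5 + (2*8 - 2) = -5 + (16 - 2) = -5 + 14 = 9)
M(R, u) = -13 + R
(23332 + a(146))/(2849 - 423) - M(-92, j) = (23332 - 13)/(2849 - 423) - (-13 - 92) = 23319/2426 - 1*(-105) = 23319*(1/2426) + 105 = 23319/2426 + 105 = 278049/2426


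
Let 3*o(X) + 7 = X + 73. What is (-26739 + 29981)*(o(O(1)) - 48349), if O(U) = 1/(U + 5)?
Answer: -1410083585/9 ≈ -1.5668e+8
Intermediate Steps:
O(U) = 1/(5 + U)
o(X) = 22 + X/3 (o(X) = -7/3 + (X + 73)/3 = -7/3 + (73 + X)/3 = -7/3 + (73/3 + X/3) = 22 + X/3)
(-26739 + 29981)*(o(O(1)) - 48349) = (-26739 + 29981)*((22 + 1/(3*(5 + 1))) - 48349) = 3242*((22 + (⅓)/6) - 48349) = 3242*((22 + (⅓)*(⅙)) - 48349) = 3242*((22 + 1/18) - 48349) = 3242*(397/18 - 48349) = 3242*(-869885/18) = -1410083585/9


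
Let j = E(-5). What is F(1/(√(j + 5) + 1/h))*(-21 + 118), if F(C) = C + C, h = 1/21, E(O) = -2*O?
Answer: 679/71 - 97*√15/213 ≈ 7.7996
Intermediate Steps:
h = 1/21 ≈ 0.047619
j = 10 (j = -2*(-5) = 10)
F(C) = 2*C
F(1/(√(j + 5) + 1/h))*(-21 + 118) = (2/(√(10 + 5) + 1/(1/21)))*(-21 + 118) = (2/(√15 + 21))*97 = (2/(21 + √15))*97 = 194/(21 + √15)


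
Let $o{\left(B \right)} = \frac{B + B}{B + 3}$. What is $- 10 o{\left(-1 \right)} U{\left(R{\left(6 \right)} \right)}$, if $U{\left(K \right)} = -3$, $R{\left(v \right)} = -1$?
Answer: $-30$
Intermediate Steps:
$o{\left(B \right)} = \frac{2 B}{3 + B}$
$- 10 o{\left(-1 \right)} U{\left(R{\left(6 \right)} \right)} = - 10 \cdot 2 \left(-1\right) \frac{1}{3 - 1} \left(-3\right) = - 10 \cdot 2 \left(-1\right) \frac{1}{2} \left(-3\right) = \left(-10\right) \left(-1\right) \left(-3\right) = 10 \left(-3\right) = -30$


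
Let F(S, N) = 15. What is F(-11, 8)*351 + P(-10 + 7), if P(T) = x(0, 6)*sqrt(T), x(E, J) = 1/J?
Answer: 5265 + I*sqrt(3)/6 ≈ 5265.0 + 0.28868*I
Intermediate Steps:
x(E, J) = 1/J
P(T) = sqrt(T)/6
F(-11, 8)*351 + P(-10 + 7) = 15*351 + sqrt(-10 + 7)/6 = 5265 + sqrt(-3)/6 = 5265 + (I*sqrt(3))/6 = 5265 + I*sqrt(3)/6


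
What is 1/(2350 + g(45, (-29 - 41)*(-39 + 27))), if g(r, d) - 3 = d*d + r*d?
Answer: 1/745753 ≈ 1.3409e-6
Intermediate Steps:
g(r, d) = 3 + d² + d*r (g(r, d) = 3 + (d*d + r*d) = 3 + (d² + d*r) = 3 + d² + d*r)
1/(2350 + g(45, (-29 - 41)*(-39 + 27))) = 1/(2350 + (3 + ((-29 - 41)*(-39 + 27))² + ((-29 - 41)*(-39 + 27))*45)) = 1/(2350 + (3 + (-70*(-12))² - 70*(-12)*45)) = 1/(2350 + (3 + 840² + 840*45)) = 1/(2350 + (3 + 705600 + 37800)) = 1/(2350 + 743403) = 1/745753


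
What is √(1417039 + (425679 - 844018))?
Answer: 10*√9987 ≈ 999.35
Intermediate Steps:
√(1417039 + (425679 - 844018)) = √(1417039 - 418339) = √998700 = 10*√9987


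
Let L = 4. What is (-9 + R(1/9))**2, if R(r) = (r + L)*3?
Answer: 100/9 ≈ 11.111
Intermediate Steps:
R(r) = 12 + 3*r (R(r) = (r + 4)*3 = (4 + r)*3 = 12 + 3*r)
(-9 + R(1/9))**2 = (-9 + (12 + 3/9))**2 = (-9 + (12 + 3*(1/9)))**2 = (-9 + (12 + 1/3))**2 = (-9 + 37/3)**2 = (10/3)**2 = 100/9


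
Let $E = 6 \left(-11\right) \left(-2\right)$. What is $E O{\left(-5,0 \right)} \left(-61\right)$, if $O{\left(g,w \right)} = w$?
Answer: $0$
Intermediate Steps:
$E = 132$ ($E = \left(-66\right) \left(-2\right) = 132$)
$E O{\left(-5,0 \right)} \left(-61\right) = 132 \cdot 0 \left(-61\right) = 132 \cdot 0 = 0$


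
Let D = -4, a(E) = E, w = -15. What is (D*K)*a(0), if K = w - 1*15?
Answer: 0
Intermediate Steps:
K = -30 (K = -15 - 1*15 = -15 - 15 = -30)
(D*K)*a(0) = -4*(-30)*0 = 120*0 = 0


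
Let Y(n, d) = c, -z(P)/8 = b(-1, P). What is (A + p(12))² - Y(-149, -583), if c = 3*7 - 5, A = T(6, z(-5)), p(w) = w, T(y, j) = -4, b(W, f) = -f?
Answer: 48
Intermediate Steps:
z(P) = 8*P (z(P) = -(-8)*P = 8*P)
A = -4
c = 16 (c = 21 - 5 = 16)
Y(n, d) = 16
(A + p(12))² - Y(-149, -583) = (-4 + 12)² - 1*16 = 8² - 16 = 64 - 16 = 48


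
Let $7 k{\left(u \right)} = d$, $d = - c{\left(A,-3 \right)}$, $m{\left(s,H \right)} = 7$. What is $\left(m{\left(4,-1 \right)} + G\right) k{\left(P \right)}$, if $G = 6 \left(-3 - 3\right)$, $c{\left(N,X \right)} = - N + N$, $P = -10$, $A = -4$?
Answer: $0$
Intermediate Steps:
$c{\left(N,X \right)} = 0$
$d = 0$ ($d = \left(-1\right) 0 = 0$)
$k{\left(u \right)} = 0$ ($k{\left(u \right)} = \frac{1}{7} \cdot 0 = 0$)
$G = -36$ ($G = 6 \left(-6\right) = -36$)
$\left(m{\left(4,-1 \right)} + G\right) k{\left(P \right)} = \left(7 - 36\right) 0 = \left(-29\right) 0 = 0$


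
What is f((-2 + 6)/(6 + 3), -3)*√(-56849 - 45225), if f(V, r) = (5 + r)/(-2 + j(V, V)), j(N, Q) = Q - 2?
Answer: -9*I*√102074/16 ≈ -179.71*I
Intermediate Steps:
j(N, Q) = -2 + Q
f(V, r) = (5 + r)/(-4 + V) (f(V, r) = (5 + r)/(-2 + (-2 + V)) = (5 + r)/(-4 + V))
f((-2 + 6)/(6 + 3), -3)*√(-56849 - 45225) = ((5 - 3)/(-4 + (-2 + 6)/(6 + 3)))*√(-56849 - 45225) = (2/(-4 + 4/9))*√(-102074) = (2/(-4 + 4*(⅑)))*(I*√102074) = (2/(-4 + 4/9))*(I*√102074) = (2/(-32/9))*(I*√102074) = (-9/32*2)*(I*√102074) = -9*I*√102074/16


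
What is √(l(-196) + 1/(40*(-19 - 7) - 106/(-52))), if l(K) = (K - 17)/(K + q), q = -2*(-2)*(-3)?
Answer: √2014760335913/1403324 ≈ 1.0115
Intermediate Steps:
q = -12 (q = 4*(-3) = -12)
l(K) = (-17 + K)/(-12 + K) (l(K) = (K - 17)/(K - 12) = (-17 + K)/(-12 + K))
√(l(-196) + 1/(40*(-19 - 7) - 106/(-52))) = √((-17 - 196)/(-12 - 196) + 1/(40*(-19 - 7) - 106/(-52))) = √(-213/(-208) + 1/(40*(-26) - 106*(-1/52))) = √(-1/208*(-213) + 1/(-1040 + 53/26)) = √(213/208 + 1/(-26987/26)) = √(213/208 - 26/26987) = √(5742823/5613296) = √2014760335913/1403324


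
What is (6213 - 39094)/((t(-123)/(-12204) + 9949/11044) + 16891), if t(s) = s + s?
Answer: -369311105988/189725800003 ≈ -1.9466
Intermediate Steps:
t(s) = 2*s
(6213 - 39094)/((t(-123)/(-12204) + 9949/11044) + 16891) = (6213 - 39094)/(((2*(-123))/(-12204) + 9949/11044) + 16891) = -32881/((-246*(-1/12204) + 9949*(1/11044)) + 16891) = -32881/((41/2034 + 9949/11044) + 16891) = -32881/(10344535/11231748 + 16891) = -32881/189725800003/11231748 = -32881*11231748/189725800003 = -369311105988/189725800003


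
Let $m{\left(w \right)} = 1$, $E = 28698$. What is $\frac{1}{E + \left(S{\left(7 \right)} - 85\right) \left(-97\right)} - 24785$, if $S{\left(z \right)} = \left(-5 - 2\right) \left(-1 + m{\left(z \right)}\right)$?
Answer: $- \frac{915632254}{36943} \approx -24785.0$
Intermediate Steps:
$S{\left(z \right)} = 0$ ($S{\left(z \right)} = \left(-5 - 2\right) \left(-1 + 1\right) = \left(-7\right) 0 = 0$)
$\frac{1}{E + \left(S{\left(7 \right)} - 85\right) \left(-97\right)} - 24785 = \frac{1}{28698 + \left(0 - 85\right) \left(-97\right)} - 24785 = \frac{1}{28698 - -8245} - 24785 = \frac{1}{28698 + 8245} - 24785 = \frac{1}{36943} - 24785 = - \frac{915632254}{36943}$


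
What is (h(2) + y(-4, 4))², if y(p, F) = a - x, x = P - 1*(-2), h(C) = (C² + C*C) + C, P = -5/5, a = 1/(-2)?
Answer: 289/4 ≈ 72.250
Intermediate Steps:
a = -½ ≈ -0.50000
P = -1 (P = -5*⅕ = -1)
h(C) = C + 2*C² (h(C) = (C² + C²) + C = 2*C² + C = C + 2*C²)
x = 1 (x = -1 - 1*(-2) = -1 + 2 = 1)
y(p, F) = -3/2 (y(p, F) = -½ - 1*1 = -½ - 1 = -3/2)
(h(2) + y(-4, 4))² = (2*(1 + 2*2) - 3/2)² = (2*(1 + 4) - 3/2)² = (2*5 - 3/2)² = (10 - 3/2)² = (17/2)² = 289/4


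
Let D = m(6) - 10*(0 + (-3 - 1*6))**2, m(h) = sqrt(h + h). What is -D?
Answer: 810 - 2*sqrt(3) ≈ 806.54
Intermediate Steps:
m(h) = sqrt(2)*sqrt(h) (m(h) = sqrt(2*h) = sqrt(2)*sqrt(h))
D = -810 + 2*sqrt(3) (D = sqrt(2)*sqrt(6) - 10*(0 + (-3 - 1*6))**2 = 2*sqrt(3) - 10*(0 + (-3 - 6))**2 = 2*sqrt(3) - 10*(0 - 9)**2 = 2*sqrt(3) - 10*(-9)**2 = 2*sqrt(3) - 10*81 = 2*sqrt(3) - 810 = -810 + 2*sqrt(3) ≈ -806.54)
-D = -(-810 + 2*sqrt(3)) = 810 - 2*sqrt(3)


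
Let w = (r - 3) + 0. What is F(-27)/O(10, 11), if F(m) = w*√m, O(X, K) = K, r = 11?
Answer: 24*I*√3/11 ≈ 3.779*I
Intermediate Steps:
w = 8 (w = (11 - 3) + 0 = 8 + 0 = 8)
F(m) = 8*√m
F(-27)/O(10, 11) = (8*√(-27))/11 = (8*(3*I*√3))*(1/11) = (24*I*√3)*(1/11) = 24*I*√3/11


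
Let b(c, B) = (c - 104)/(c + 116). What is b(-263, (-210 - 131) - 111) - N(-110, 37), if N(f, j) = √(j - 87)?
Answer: 367/147 - 5*I*√2 ≈ 2.4966 - 7.0711*I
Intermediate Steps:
N(f, j) = √(-87 + j)
b(c, B) = (-104 + c)/(116 + c)
b(-263, (-210 - 131) - 111) - N(-110, 37) = (-104 - 263)/(116 - 263) - √(-87 + 37) = -367/(-147) - √(-50) = -1/147*(-367) - 5*I*√2 = 367/147 - 5*I*√2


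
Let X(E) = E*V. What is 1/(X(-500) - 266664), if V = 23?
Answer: -1/278164 ≈ -3.5950e-6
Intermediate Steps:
X(E) = 23*E (X(E) = E*23 = 23*E)
1/(X(-500) - 266664) = 1/(23*(-500) - 266664) = 1/(-11500 - 266664) = 1/(-278164) = -1/278164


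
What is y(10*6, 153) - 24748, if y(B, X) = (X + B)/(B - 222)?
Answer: -1336463/54 ≈ -24749.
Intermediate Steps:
y(B, X) = (B + X)/(-222 + B)
y(10*6, 153) - 24748 = (10*6 + 153)/(-222 + 10*6) - 24748 = (60 + 153)/(-222 + 60) - 24748 = 213/(-162) - 24748 = -1/162*213 - 24748 = -71/54 - 24748 = -1336463/54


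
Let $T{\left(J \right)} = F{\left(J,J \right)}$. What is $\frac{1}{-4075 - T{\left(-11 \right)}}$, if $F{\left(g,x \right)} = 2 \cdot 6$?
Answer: $- \frac{1}{4087} \approx -0.00024468$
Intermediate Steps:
$F{\left(g,x \right)} = 12$
$T{\left(J \right)} = 12$
$\frac{1}{-4075 - T{\left(-11 \right)}} = \frac{1}{-4075 - 12} = \frac{1}{-4087} = - \frac{1}{4087}$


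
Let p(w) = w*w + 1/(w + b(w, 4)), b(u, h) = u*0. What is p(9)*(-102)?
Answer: -24820/3 ≈ -8273.3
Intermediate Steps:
b(u, h) = 0
p(w) = 1/w + w**2 (p(w) = w*w + 1/(w + 0) = w**2 + 1/w = 1/w + w**2)
p(9)*(-102) = ((1 + 9**3)/9)*(-102) = ((1 + 729)/9)*(-102) = ((1/9)*730)*(-102) = (730/9)*(-102) = -24820/3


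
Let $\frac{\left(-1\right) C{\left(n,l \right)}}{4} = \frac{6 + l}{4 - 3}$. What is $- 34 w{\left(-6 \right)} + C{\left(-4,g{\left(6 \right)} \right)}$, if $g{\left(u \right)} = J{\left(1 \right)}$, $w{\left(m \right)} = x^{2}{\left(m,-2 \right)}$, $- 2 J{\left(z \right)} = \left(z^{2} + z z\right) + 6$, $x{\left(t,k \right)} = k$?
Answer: $-144$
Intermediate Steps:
$J{\left(z \right)} = -3 - z^{2}$ ($J{\left(z \right)} = - \frac{\left(z^{2} + z z\right) + 6}{2} = - \frac{\left(z^{2} + z^{2}\right) + 6}{2} = - \frac{2 z^{2} + 6}{2} = - \frac{6 + 2 z^{2}}{2} = -3 - z^{2}$)
$w{\left(m \right)} = 4$ ($w{\left(m \right)} = \left(-2\right)^{2} = 4$)
$g{\left(u \right)} = -4$ ($g{\left(u \right)} = -3 - 1^{2} = -3 - 1 = -4$)
$C{\left(n,l \right)} = -24 - 4 l$ ($C{\left(n,l \right)} = - 4 \frac{6 + l}{4 - 3} = - 4 \frac{6 + l}{1} = - 4 \left(6 + l\right) 1 = - 4 \left(6 + l\right) = -24 - 4 l$)
$- 34 w{\left(-6 \right)} + C{\left(-4,g{\left(6 \right)} \right)} = \left(-34\right) 4 - 8 = -136 + \left(-24 + 16\right) = -136 - 8 = -144$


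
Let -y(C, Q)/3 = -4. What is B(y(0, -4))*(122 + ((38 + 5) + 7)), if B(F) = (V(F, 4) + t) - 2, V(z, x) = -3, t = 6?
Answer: 172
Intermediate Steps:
y(C, Q) = 12 (y(C, Q) = -3*(-4) = 12)
B(F) = 1 (B(F) = (-3 + 6) - 2 = 3 - 2 = 1)
B(y(0, -4))*(122 + ((38 + 5) + 7)) = 1*(122 + ((38 + 5) + 7)) = 1*(122 + (43 + 7)) = 1*(122 + 50) = 1*172 = 172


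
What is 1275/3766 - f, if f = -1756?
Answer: 6614371/3766 ≈ 1756.3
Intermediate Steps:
1275/3766 - f = 1275/3766 - 1*(-1756) = 1275*(1/3766) + 1756 = 1275/3766 + 1756 = 6614371/3766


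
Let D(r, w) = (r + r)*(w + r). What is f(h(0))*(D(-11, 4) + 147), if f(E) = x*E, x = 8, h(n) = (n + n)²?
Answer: 0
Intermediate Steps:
h(n) = 4*n² (h(n) = (2*n)² = 4*n²)
f(E) = 8*E
D(r, w) = 2*r*(r + w) (D(r, w) = (2*r)*(r + w) = 2*r*(r + w))
f(h(0))*(D(-11, 4) + 147) = (8*(4*0²))*(2*(-11)*(-11 + 4) + 147) = (8*(4*0))*(2*(-11)*(-7) + 147) = (8*0)*(154 + 147) = 0*301 = 0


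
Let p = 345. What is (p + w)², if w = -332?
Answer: 169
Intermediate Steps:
(p + w)² = (345 - 332)² = 13² = 169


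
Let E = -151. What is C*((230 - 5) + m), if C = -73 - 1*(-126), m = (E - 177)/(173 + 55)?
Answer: 675379/57 ≈ 11849.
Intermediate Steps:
m = -82/57 (m = (-151 - 177)/(173 + 55) = -328/228 = -328*1/228 = -82/57 ≈ -1.4386)
C = 53 (C = -73 + 126 = 53)
C*((230 - 5) + m) = 53*((230 - 5) - 82/57) = 53*(225 - 82/57) = 53*(12743/57) = 675379/57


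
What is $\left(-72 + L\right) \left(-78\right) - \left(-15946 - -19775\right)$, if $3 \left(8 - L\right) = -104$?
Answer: $-1541$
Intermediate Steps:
$L = \frac{128}{3}$ ($L = 8 - - \frac{104}{3} = 8 + \frac{104}{3} = \frac{128}{3} \approx 42.667$)
$\left(-72 + L\right) \left(-78\right) - \left(-15946 - -19775\right) = \left(-72 + \frac{128}{3}\right) \left(-78\right) - \left(-15946 - -19775\right) = \left(- \frac{88}{3}\right) \left(-78\right) - \left(-15946 + 19775\right) = 2288 - 3829 = -1541$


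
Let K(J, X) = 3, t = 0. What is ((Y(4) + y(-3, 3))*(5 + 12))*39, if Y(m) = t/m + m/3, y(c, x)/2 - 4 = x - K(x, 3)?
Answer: 6188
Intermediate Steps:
y(c, x) = 2 + 2*x (y(c, x) = 8 + 2*(x - 1*3) = 8 + 2*(x - 3) = 8 + 2*(-3 + x) = 8 + (-6 + 2*x) = 2 + 2*x)
Y(m) = m/3 (Y(m) = 0/m + m/3 = 0 + m*(⅓) = 0 + m/3 = m/3)
((Y(4) + y(-3, 3))*(5 + 12))*39 = (((⅓)*4 + (2 + 2*3))*(5 + 12))*39 = ((4/3 + (2 + 6))*17)*39 = ((4/3 + 8)*17)*39 = ((28/3)*17)*39 = (476/3)*39 = 6188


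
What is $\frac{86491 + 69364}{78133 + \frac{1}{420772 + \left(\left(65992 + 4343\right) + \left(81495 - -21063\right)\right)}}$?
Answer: $\frac{92525658575}{46384827446} \approx 1.9947$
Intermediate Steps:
$\frac{86491 + 69364}{78133 + \frac{1}{420772 + \left(\left(65992 + 4343\right) + \left(81495 - -21063\right)\right)}} = \frac{155855}{78133 + \frac{1}{420772 + \left(70335 + \left(81495 + 21063\right)\right)}} = \frac{155855}{78133 + \frac{1}{420772 + \left(70335 + 102558\right)}} = \frac{155855}{78133 + \frac{1}{420772 + 172893}} = \frac{155855}{78133 + \frac{1}{593665}} = \frac{155855}{\frac{46384827446}{593665}} = 155855 \cdot \frac{593665}{46384827446} = \frac{92525658575}{46384827446}$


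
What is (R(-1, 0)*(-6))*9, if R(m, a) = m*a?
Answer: 0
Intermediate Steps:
R(m, a) = a*m
(R(-1, 0)*(-6))*9 = ((0*(-1))*(-6))*9 = (0*(-6))*9 = 0*9 = 0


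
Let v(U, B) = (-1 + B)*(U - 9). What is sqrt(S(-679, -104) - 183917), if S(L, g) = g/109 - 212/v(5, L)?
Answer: I*sqrt(252601044070610)/37060 ≈ 428.86*I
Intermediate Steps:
v(U, B) = (-1 + B)*(-9 + U)
S(L, g) = -212/(4 - 4*L) + g/109 (S(L, g) = g/109 - 212/(9 - 1*5 - 9*L + L*5) = g*(1/109) - 212/(9 - 5 - 9*L + 5*L) = g/109 - 212/(4 - 4*L) = -212/(4 - 4*L) + g/109)
sqrt(S(-679, -104) - 183917) = sqrt((-5777 - 104*(1 - 1*(-679)))/(109*(1 - 1*(-679))) - 183917) = sqrt((-5777 - 104*(1 + 679))/(109*(1 + 679)) - 183917) = sqrt((1/109)*(-5777 - 104*680)/680 - 183917) = sqrt((1/109)*(1/680)*(-5777 - 70720) - 183917) = sqrt((1/109)*(1/680)*(-76497) - 183917) = sqrt(-76497/74120 - 183917) = sqrt(-13632004537/74120) = I*sqrt(252601044070610)/37060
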